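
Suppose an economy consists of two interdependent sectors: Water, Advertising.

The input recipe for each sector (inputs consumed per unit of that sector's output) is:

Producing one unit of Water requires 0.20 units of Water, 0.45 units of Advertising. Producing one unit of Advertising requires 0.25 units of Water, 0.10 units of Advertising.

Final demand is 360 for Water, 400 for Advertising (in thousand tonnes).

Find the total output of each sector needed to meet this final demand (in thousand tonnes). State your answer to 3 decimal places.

x_W = 697.942, x_A = 793.416

I − A =
  [   0.80    -0.25]
  [  -0.45     0.90]
det(I−A) = (0.80)(0.90) − (-0.25)(-0.45) = 0.6075
adj(I−A) = [[0.90, 0.25], [0.45, 0.80]]
(I − A)⁻¹ = adj(I−A) / det(I−A) ≈
  [   1.4815     0.4115]
  [   0.7407     1.3169]
x = (I − A)⁻¹ d = adj(I−A)·d / det(I−A), with det(I−A) = 0.6075:
  x_W = (0.90·360 + 0.25·400) / 0.6075 = 424.00 / 0.6075 ≈ 697.942
  x_A = (0.45·360 + 0.80·400) / 0.6075 = 482.00 / 0.6075 ≈ 793.416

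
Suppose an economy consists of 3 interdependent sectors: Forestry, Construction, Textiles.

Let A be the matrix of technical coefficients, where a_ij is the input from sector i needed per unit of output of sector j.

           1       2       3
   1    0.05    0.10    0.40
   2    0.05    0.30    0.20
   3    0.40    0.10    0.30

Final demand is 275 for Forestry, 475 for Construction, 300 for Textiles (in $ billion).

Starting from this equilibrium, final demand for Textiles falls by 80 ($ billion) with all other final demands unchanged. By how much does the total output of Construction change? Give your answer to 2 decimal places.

I − A =
  [   0.95    -0.10    -0.40]
  [  -0.05     0.70    -0.20]
  [  -0.40    -0.10     0.70]
Cofactors of I−A, C_ij = (−1)^(i+j)·(minor ij) (rows/columns in the sector order above):
  C_11 = (0.70)(0.70) − (-0.20)(-0.10) = 0.4700
  C_12 = −[(-0.05)(0.70) − (-0.20)(-0.40)] = 0.1150
  C_13 = (-0.05)(-0.10) − (0.70)(-0.40) = 0.2850
  C_21 = −[(-0.10)(0.70) − (-0.40)(-0.10)] = 0.1100
  C_22 = (0.95)(0.70) − (-0.40)(-0.40) = 0.5050
  C_23 = −[(0.95)(-0.10) − (-0.10)(-0.40)] = 0.1350
  C_31 = (-0.10)(-0.20) − (-0.40)(0.70) = 0.3000
  C_32 = −[(0.95)(-0.20) − (-0.40)(-0.05)] = 0.2100
  C_33 = (0.95)(0.70) − (-0.10)(-0.05) = 0.6600
det(I−A) = Σ_j (I−A)_1j·C_1j = (0.95)(0.4700) + (-0.10)(0.1150) + (-0.40)(0.2850) = 0.3210
adj(I−A) = Cᵀ =
  [ 0.4700   0.1100   0.3000]
  [ 0.1150   0.5050   0.2100]
  [ 0.2850   0.1350   0.6600]
(I − A)⁻¹ = adj(I−A) / det(I−A) ≈
  [   1.4642     0.3427     0.9346]
  [   0.3583     1.5732     0.6542]
  [   0.8879     0.4206     2.0561]
Δx = (I − A)⁻¹ Δd with Δd having -80 in the Textiles component and 0 elsewhere.
So Δx_2 = L_23 · (-80), where L_23 = adj(I−A)_23 / det(I−A) = 0.2100 / 0.3210.
Δx_2 = 0.2100 × (-80) / 0.3210 = -16.80 / 0.3210 ≈ -52.34.

Δx_2 = -52.34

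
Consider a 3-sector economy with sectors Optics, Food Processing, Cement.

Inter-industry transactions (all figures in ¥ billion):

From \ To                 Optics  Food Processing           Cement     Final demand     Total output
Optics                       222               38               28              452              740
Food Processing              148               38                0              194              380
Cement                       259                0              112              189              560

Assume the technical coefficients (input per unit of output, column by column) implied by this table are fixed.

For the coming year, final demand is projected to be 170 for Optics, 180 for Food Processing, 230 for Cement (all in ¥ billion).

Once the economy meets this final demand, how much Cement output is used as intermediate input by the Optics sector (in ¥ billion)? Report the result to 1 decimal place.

Technical coefficients a_ij = z_ij / X_j:
  a_11 = 222/740 = 0.30, a_21 = 148/740 = 0.20, a_31 = 259/740 = 0.35
  a_12 = 38/380 = 0.10, a_22 = 38/380 = 0.10, a_32 = 0/380 = 0.00
  a_13 = 28/560 = 0.05, a_23 = 0/560 = 0.00, a_33 = 112/560 = 0.20
I − A =
  [   0.70    -0.10    -0.05]
  [  -0.20     0.90     0.00]
  [  -0.35     0.00     0.80]
Cofactors of I−A, C_ij = (−1)^(i+j)·(minor ij) (rows/columns in the sector order above):
  C_11 = (0.90)(0.80) − (0.00)(0.00) = 0.7200
  C_12 = −[(-0.20)(0.80) − (0.00)(-0.35)] = 0.1600
  C_13 = (-0.20)(0.00) − (0.90)(-0.35) = 0.3150
  C_21 = −[(-0.10)(0.80) − (-0.05)(0.00)] = 0.0800
  C_22 = (0.70)(0.80) − (-0.05)(-0.35) = 0.5425
  C_23 = −[(0.70)(0.00) − (-0.10)(-0.35)] = 0.0350
  C_31 = (-0.10)(0.00) − (-0.05)(0.90) = 0.0450
  C_32 = −[(0.70)(0.00) − (-0.05)(-0.20)] = 0.0100
  C_33 = (0.70)(0.90) − (-0.10)(-0.20) = 0.6100
det(I−A) = Σ_j (I−A)_1j·C_1j = (0.70)(0.7200) + (-0.10)(0.1600) + (-0.05)(0.3150) = 0.47225
adj(I−A) = Cᵀ =
  [ 0.7200   0.0800   0.0450]
  [ 0.1600   0.5425   0.0100]
  [ 0.3150   0.0350   0.6100]
(I − A)⁻¹ = adj(I−A) / det(I−A) ≈
  [   1.5246     0.1694     0.0953]
  [   0.3388     1.1488     0.0212]
  [   0.6670     0.0741     1.2917]
First solve x = (I − A)⁻¹ d = adj(I−A)·d / det(I−A); in particular x_1 = (0.7200·170 + 0.0800·180 + 0.0450·230) / 0.47225 = 147.15 / 0.47225 ≈ 311.593.
Intermediate flow from 3 to 1: z_31 = a_31 · x_1 = 0.35 × 147.15 / 0.47225 = 51.5025 / 0.47225 ≈ 109.1.

z_31 = 109.1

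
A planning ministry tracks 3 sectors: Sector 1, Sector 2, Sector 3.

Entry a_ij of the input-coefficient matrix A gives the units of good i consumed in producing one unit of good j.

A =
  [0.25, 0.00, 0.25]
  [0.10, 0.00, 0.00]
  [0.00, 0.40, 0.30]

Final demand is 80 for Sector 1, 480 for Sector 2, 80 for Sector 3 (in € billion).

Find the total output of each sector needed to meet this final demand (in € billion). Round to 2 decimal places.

I − A =
  [   0.75     0.00    -0.25]
  [  -0.10     1.00     0.00]
  [   0.00    -0.40     0.70]
Cofactors of I−A, C_ij = (−1)^(i+j)·(minor ij) (rows/columns in the sector order above):
  C_11 = (1.00)(0.70) − (0.00)(-0.40) = 0.7000
  C_12 = −[(-0.10)(0.70) − (0.00)(0.00)] = 0.0700
  C_13 = (-0.10)(-0.40) − (1.00)(0.00) = 0.0400
  C_21 = −[(0.00)(0.70) − (-0.25)(-0.40)] = 0.1000
  C_22 = (0.75)(0.70) − (-0.25)(0.00) = 0.5250
  C_23 = −[(0.75)(-0.40) − (0.00)(0.00)] = 0.3000
  C_31 = (0.00)(0.00) − (-0.25)(1.00) = 0.2500
  C_32 = −[(0.75)(0.00) − (-0.25)(-0.10)] = 0.0250
  C_33 = (0.75)(1.00) − (0.00)(-0.10) = 0.7500
det(I−A) = Σ_j (I−A)_1j·C_1j = (0.75)(0.7000) + (0.00)(0.0700) + (-0.25)(0.0400) = 0.5150
adj(I−A) = Cᵀ =
  [ 0.7000   0.1000   0.2500]
  [ 0.0700   0.5250   0.0250]
  [ 0.0400   0.3000   0.7500]
(I − A)⁻¹ = adj(I−A) / det(I−A) ≈
  [   1.3592     0.1942     0.4854]
  [   0.1359     1.0194     0.0485]
  [   0.0777     0.5825     1.4563]
x = (I − A)⁻¹ d = adj(I−A)·d / det(I−A), with det(I−A) = 0.5150:
  x_1 = (0.7000·80 + 0.1000·480 + 0.2500·80) / 0.5150 = 124.00 / 0.5150 ≈ 240.78
  x_2 = (0.0700·80 + 0.5250·480 + 0.0250·80) / 0.5150 = 259.60 / 0.5150 ≈ 504.08
  x_3 = (0.0400·80 + 0.3000·480 + 0.7500·80) / 0.5150 = 207.20 / 0.5150 ≈ 402.33

x_1 = 240.78, x_2 = 504.08, x_3 = 402.33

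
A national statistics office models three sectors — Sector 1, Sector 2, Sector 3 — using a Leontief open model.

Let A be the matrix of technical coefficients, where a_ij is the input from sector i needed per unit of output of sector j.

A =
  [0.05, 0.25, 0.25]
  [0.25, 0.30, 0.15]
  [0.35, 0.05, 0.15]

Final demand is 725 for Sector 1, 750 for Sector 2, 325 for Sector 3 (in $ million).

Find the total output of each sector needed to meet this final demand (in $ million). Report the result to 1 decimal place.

x_1 = 1552.6, x_2 = 1868.4, x_3 = 1131.6

I − A =
  [   0.95    -0.25    -0.25]
  [  -0.25     0.70    -0.15]
  [  -0.35    -0.05     0.85]
Cofactors of I−A, C_ij = (−1)^(i+j)·(minor ij) (rows/columns in the sector order above):
  C_11 = (0.70)(0.85) − (-0.15)(-0.05) = 0.5875
  C_12 = −[(-0.25)(0.85) − (-0.15)(-0.35)] = 0.2650
  C_13 = (-0.25)(-0.05) − (0.70)(-0.35) = 0.2575
  C_21 = −[(-0.25)(0.85) − (-0.25)(-0.05)] = 0.2250
  C_22 = (0.95)(0.85) − (-0.25)(-0.35) = 0.7200
  C_23 = −[(0.95)(-0.05) − (-0.25)(-0.35)] = 0.1350
  C_31 = (-0.25)(-0.15) − (-0.25)(0.70) = 0.2125
  C_32 = −[(0.95)(-0.15) − (-0.25)(-0.25)] = 0.2050
  C_33 = (0.95)(0.70) − (-0.25)(-0.25) = 0.6025
det(I−A) = Σ_j (I−A)_1j·C_1j = (0.95)(0.5875) + (-0.25)(0.2650) + (-0.25)(0.2575) = 0.4275
adj(I−A) = Cᵀ =
  [ 0.5875   0.2250   0.2125]
  [ 0.2650   0.7200   0.2050]
  [ 0.2575   0.1350   0.6025]
(I − A)⁻¹ = adj(I−A) / det(I−A) ≈
  [   1.3743     0.5263     0.4971]
  [   0.6199     1.6842     0.4795]
  [   0.6023     0.3158     1.4094]
x = (I − A)⁻¹ d = adj(I−A)·d / det(I−A), with det(I−A) = 0.4275:
  x_1 = (0.5875·725 + 0.2250·750 + 0.2125·325) / 0.4275 = 663.75 / 0.4275 ≈ 1552.6
  x_2 = (0.2650·725 + 0.7200·750 + 0.2050·325) / 0.4275 = 798.75 / 0.4275 ≈ 1868.4
  x_3 = (0.2575·725 + 0.1350·750 + 0.6025·325) / 0.4275 = 483.75 / 0.4275 ≈ 1131.6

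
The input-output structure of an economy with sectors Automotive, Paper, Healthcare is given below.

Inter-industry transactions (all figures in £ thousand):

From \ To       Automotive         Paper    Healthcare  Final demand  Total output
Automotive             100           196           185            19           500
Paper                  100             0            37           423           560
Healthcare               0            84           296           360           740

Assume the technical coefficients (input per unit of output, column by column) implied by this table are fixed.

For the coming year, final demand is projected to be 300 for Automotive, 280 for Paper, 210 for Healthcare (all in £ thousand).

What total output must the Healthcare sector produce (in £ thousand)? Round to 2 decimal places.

Technical coefficients a_ij = z_ij / X_j:
  a_AA = 100/500 = 0.20, a_PA = 100/500 = 0.20, a_HA = 0/500 = 0.00
  a_AP = 196/560 = 0.35, a_PP = 0/560 = 0.00, a_HP = 84/560 = 0.15
  a_AH = 185/740 = 0.25, a_PH = 37/740 = 0.05, a_HH = 296/740 = 0.40
I − A =
  [   0.80    -0.35    -0.25]
  [  -0.20     1.00    -0.05]
  [   0.00    -0.15     0.60]
Cofactors of I−A, C_ij = (−1)^(i+j)·(minor ij) (rows/columns in the sector order above):
  C_11 = (1.00)(0.60) − (-0.05)(-0.15) = 0.5925
  C_12 = −[(-0.20)(0.60) − (-0.05)(0.00)] = 0.1200
  C_13 = (-0.20)(-0.15) − (1.00)(0.00) = 0.0300
  C_21 = −[(-0.35)(0.60) − (-0.25)(-0.15)] = 0.2475
  C_22 = (0.80)(0.60) − (-0.25)(0.00) = 0.4800
  C_23 = −[(0.80)(-0.15) − (-0.35)(0.00)] = 0.1200
  C_31 = (-0.35)(-0.05) − (-0.25)(1.00) = 0.2675
  C_32 = −[(0.80)(-0.05) − (-0.25)(-0.20)] = 0.0900
  C_33 = (0.80)(1.00) − (-0.35)(-0.20) = 0.7300
det(I−A) = Σ_j (I−A)_1j·C_1j = (0.80)(0.5925) + (-0.35)(0.1200) + (-0.25)(0.0300) = 0.4245
adj(I−A) = Cᵀ =
  [ 0.5925   0.2475   0.2675]
  [ 0.1200   0.4800   0.0900]
  [ 0.0300   0.1200   0.7300]
(I − A)⁻¹ = adj(I−A) / det(I−A) ≈
  [   1.3958     0.5830     0.6302]
  [   0.2827     1.1307     0.2120]
  [   0.0707     0.2827     1.7197]
x = (I − A)⁻¹ d = adj(I−A)·d / det(I−A), with det(I−A) = 0.4245:
  x_A = (0.5925·300 + 0.2475·280 + 0.2675·210) / 0.4245 = 303.225 / 0.4245 ≈ 714.31
  x_P = (0.1200·300 + 0.4800·280 + 0.0900·210) / 0.4245 = 189.30 / 0.4245 ≈ 445.94
  x_H = (0.0300·300 + 0.1200·280 + 0.7300·210) / 0.4245 = 195.90 / 0.4245 ≈ 461.48

x_H = 461.48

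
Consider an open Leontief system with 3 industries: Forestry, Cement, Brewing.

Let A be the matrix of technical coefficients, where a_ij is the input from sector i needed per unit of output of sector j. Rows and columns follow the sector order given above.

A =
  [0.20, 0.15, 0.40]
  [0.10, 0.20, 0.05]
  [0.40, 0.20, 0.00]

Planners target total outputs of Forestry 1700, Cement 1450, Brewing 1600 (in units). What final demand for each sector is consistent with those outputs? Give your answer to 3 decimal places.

d_1 = 502.500, d_2 = 910.000, d_3 = 630.000

I − A =
  [   0.80    -0.15    -0.40]
  [  -0.10     0.80    -0.05]
  [  -0.40    -0.20     1.00]
d = (I − A) x:
  d_1 = (+0.80)·1700 + (-0.15)·1450 + (-0.40)·1600 = 502.500
  d_2 = (-0.10)·1700 + (+0.80)·1450 + (-0.05)·1600 = 910.000
  d_3 = (-0.40)·1700 + (-0.20)·1450 + (+1.00)·1600 = 630.000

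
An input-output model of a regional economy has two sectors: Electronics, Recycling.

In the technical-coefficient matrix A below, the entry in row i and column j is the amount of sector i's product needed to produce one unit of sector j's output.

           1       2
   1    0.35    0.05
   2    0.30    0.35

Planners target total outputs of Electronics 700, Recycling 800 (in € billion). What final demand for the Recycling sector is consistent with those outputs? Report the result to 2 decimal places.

d_2 = 310.00

I − A =
  [   0.65    -0.05]
  [  -0.30     0.65]
d = (I − A) x:
  d_1 = (+0.65)·700 + (-0.05)·800 = 415.00
  d_2 = (-0.30)·700 + (+0.65)·800 = 310.00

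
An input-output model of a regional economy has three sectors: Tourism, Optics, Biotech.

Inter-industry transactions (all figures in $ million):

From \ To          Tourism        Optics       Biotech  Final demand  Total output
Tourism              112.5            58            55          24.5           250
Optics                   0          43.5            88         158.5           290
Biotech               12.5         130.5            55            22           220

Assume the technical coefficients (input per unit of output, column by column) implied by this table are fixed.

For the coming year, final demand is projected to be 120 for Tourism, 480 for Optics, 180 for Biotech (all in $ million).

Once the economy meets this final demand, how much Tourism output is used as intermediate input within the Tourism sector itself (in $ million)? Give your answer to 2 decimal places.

Technical coefficients a_ij = z_ij / X_j:
  a_TT = 112.5/250 = 0.45, a_OT = 0/250 = 0.00, a_BT = 12.5/250 = 0.05
  a_TO = 58/290 = 0.20, a_OO = 43.5/290 = 0.15, a_BO = 130.5/290 = 0.45
  a_TB = 55/220 = 0.25, a_OB = 88/220 = 0.40, a_BB = 55/220 = 0.25
I − A =
  [   0.55    -0.20    -0.25]
  [   0.00     0.85    -0.40]
  [  -0.05    -0.45     0.75]
Cofactors of I−A, C_ij = (−1)^(i+j)·(minor ij) (rows/columns in the sector order above):
  C_11 = (0.85)(0.75) − (-0.40)(-0.45) = 0.4575
  C_12 = −[(0.00)(0.75) − (-0.40)(-0.05)] = 0.0200
  C_13 = (0.00)(-0.45) − (0.85)(-0.05) = 0.0425
  C_21 = −[(-0.20)(0.75) − (-0.25)(-0.45)] = 0.2625
  C_22 = (0.55)(0.75) − (-0.25)(-0.05) = 0.4000
  C_23 = −[(0.55)(-0.45) − (-0.20)(-0.05)] = 0.2575
  C_31 = (-0.20)(-0.40) − (-0.25)(0.85) = 0.2925
  C_32 = −[(0.55)(-0.40) − (-0.25)(0.00)] = 0.2200
  C_33 = (0.55)(0.85) − (-0.20)(0.00) = 0.4675
det(I−A) = Σ_j (I−A)_1j·C_1j = (0.55)(0.4575) + (-0.20)(0.0200) + (-0.25)(0.0425) = 0.2370
adj(I−A) = Cᵀ =
  [ 0.4575   0.2625   0.2925]
  [ 0.0200   0.4000   0.2200]
  [ 0.0425   0.2575   0.4675]
(I − A)⁻¹ = adj(I−A) / det(I−A) ≈
  [   1.9304     1.1076     1.2342]
  [   0.0844     1.6878     0.9283]
  [   0.1793     1.0865     1.9726]
First solve x = (I − A)⁻¹ d = adj(I−A)·d / det(I−A); in particular x_T = (0.4575·120 + 0.2625·480 + 0.2925·180) / 0.2370 = 233.55 / 0.2370 ≈ 985.4430.
Intermediate flow from T to T: z_TT = a_TT · x_T = 0.45 × 233.55 / 0.2370 = 105.0975 / 0.2370 ≈ 443.45.

z_TT = 443.45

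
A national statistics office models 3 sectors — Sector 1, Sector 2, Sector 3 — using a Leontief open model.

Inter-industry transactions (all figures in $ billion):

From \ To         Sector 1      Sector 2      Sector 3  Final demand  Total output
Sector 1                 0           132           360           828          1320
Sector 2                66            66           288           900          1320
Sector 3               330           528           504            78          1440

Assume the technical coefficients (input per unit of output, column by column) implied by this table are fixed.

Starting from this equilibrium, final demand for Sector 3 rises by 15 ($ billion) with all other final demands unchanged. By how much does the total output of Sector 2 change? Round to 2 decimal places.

Technical coefficients a_ij = z_ij / X_j:
  a_11 = 0/1320 = 0.00, a_21 = 66/1320 = 0.05, a_31 = 330/1320 = 0.25
  a_12 = 132/1320 = 0.10, a_22 = 66/1320 = 0.05, a_32 = 528/1320 = 0.40
  a_13 = 360/1440 = 0.25, a_23 = 288/1440 = 0.20, a_33 = 504/1440 = 0.35
I − A =
  [   1.00    -0.10    -0.25]
  [  -0.05     0.95    -0.20]
  [  -0.25    -0.40     0.65]
Cofactors of I−A, C_ij = (−1)^(i+j)·(minor ij) (rows/columns in the sector order above):
  C_11 = (0.95)(0.65) − (-0.20)(-0.40) = 0.5375
  C_12 = −[(-0.05)(0.65) − (-0.20)(-0.25)] = 0.0825
  C_13 = (-0.05)(-0.40) − (0.95)(-0.25) = 0.2575
  C_21 = −[(-0.10)(0.65) − (-0.25)(-0.40)] = 0.1650
  C_22 = (1.00)(0.65) − (-0.25)(-0.25) = 0.5875
  C_23 = −[(1.00)(-0.40) − (-0.10)(-0.25)] = 0.4250
  C_31 = (-0.10)(-0.20) − (-0.25)(0.95) = 0.2575
  C_32 = −[(1.00)(-0.20) − (-0.25)(-0.05)] = 0.2125
  C_33 = (1.00)(0.95) − (-0.10)(-0.05) = 0.9450
det(I−A) = Σ_j (I−A)_1j·C_1j = (1.00)(0.5375) + (-0.10)(0.0825) + (-0.25)(0.2575) = 0.464875
adj(I−A) = Cᵀ =
  [ 0.5375   0.1650   0.2575]
  [ 0.0825   0.5875   0.2125]
  [ 0.2575   0.4250   0.9450]
(I − A)⁻¹ = adj(I−A) / det(I−A) ≈
  [   1.1562     0.3549     0.5539]
  [   0.1775     1.2638     0.4571]
  [   0.5539     0.9142     2.0328]
Δx = (I − A)⁻¹ Δd with Δd having +15 in the Sector 3 component and 0 elsewhere.
So Δx_2 = L_23 · (+15), where L_23 = adj(I−A)_23 / det(I−A) = 0.2125 / 0.464875.
Δx_2 = 0.2125 × (+15) / 0.464875 = 3.1875 / 0.464875 ≈ 6.86.

Δx_2 = 6.86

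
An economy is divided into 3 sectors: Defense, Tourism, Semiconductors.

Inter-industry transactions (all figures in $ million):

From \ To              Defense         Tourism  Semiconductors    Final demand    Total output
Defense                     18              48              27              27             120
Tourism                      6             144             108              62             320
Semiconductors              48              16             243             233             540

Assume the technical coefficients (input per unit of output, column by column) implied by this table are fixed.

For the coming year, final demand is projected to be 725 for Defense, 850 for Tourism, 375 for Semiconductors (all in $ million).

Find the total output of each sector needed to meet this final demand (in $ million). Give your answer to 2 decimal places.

Technical coefficients a_ij = z_ij / X_j:
  a_11 = 18/120 = 0.15, a_21 = 6/120 = 0.05, a_31 = 48/120 = 0.40
  a_12 = 48/320 = 0.15, a_22 = 144/320 = 0.45, a_32 = 16/320 = 0.05
  a_13 = 27/540 = 0.05, a_23 = 108/540 = 0.20, a_33 = 243/540 = 0.45
I − A =
  [   0.85    -0.15    -0.05]
  [  -0.05     0.55    -0.20]
  [  -0.40    -0.05     0.55]
Cofactors of I−A, C_ij = (−1)^(i+j)·(minor ij) (rows/columns in the sector order above):
  C_11 = (0.55)(0.55) − (-0.20)(-0.05) = 0.2925
  C_12 = −[(-0.05)(0.55) − (-0.20)(-0.40)] = 0.1075
  C_13 = (-0.05)(-0.05) − (0.55)(-0.40) = 0.2225
  C_21 = −[(-0.15)(0.55) − (-0.05)(-0.05)] = 0.0850
  C_22 = (0.85)(0.55) − (-0.05)(-0.40) = 0.4475
  C_23 = −[(0.85)(-0.05) − (-0.15)(-0.40)] = 0.1025
  C_31 = (-0.15)(-0.20) − (-0.05)(0.55) = 0.0575
  C_32 = −[(0.85)(-0.20) − (-0.05)(-0.05)] = 0.1725
  C_33 = (0.85)(0.55) − (-0.15)(-0.05) = 0.4600
det(I−A) = Σ_j (I−A)_1j·C_1j = (0.85)(0.2925) + (-0.15)(0.1075) + (-0.05)(0.2225) = 0.221375
adj(I−A) = Cᵀ =
  [ 0.2925   0.0850   0.0575]
  [ 0.1075   0.4475   0.1725]
  [ 0.2225   0.1025   0.4600]
(I − A)⁻¹ = adj(I−A) / det(I−A) ≈
  [   1.3213     0.3840     0.2597]
  [   0.4856     2.0215     0.7792]
  [   1.0051     0.4630     2.0779]
x = (I − A)⁻¹ d = adj(I−A)·d / det(I−A), with det(I−A) = 0.221375:
  x_1 = (0.2925·725 + 0.0850·850 + 0.0575·375) / 0.221375 = 305.875 / 0.221375 ≈ 1381.71
  x_2 = (0.1075·725 + 0.4475·850 + 0.1725·375) / 0.221375 = 523.00 / 0.221375 ≈ 2362.51
  x_3 = (0.2225·725 + 0.1025·850 + 0.4600·375) / 0.221375 = 420.9375 / 0.221375 ≈ 1901.47

x_1 = 1381.71, x_2 = 2362.51, x_3 = 1901.47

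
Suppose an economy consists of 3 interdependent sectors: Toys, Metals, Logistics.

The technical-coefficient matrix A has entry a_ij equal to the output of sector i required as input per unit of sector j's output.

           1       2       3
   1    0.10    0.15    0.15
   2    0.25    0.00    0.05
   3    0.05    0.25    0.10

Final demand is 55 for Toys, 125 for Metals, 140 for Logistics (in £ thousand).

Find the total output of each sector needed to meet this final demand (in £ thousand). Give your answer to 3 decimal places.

x_1 = 123.604, x_2 = 166.332, x_3 = 208.626

I − A =
  [   0.90    -0.15    -0.15]
  [  -0.25     1.00    -0.05]
  [  -0.05    -0.25     0.90]
Cofactors of I−A, C_ij = (−1)^(i+j)·(minor ij) (rows/columns in the sector order above):
  C_11 = (1.00)(0.90) − (-0.05)(-0.25) = 0.8875
  C_12 = −[(-0.25)(0.90) − (-0.05)(-0.05)] = 0.2275
  C_13 = (-0.25)(-0.25) − (1.00)(-0.05) = 0.1125
  C_21 = −[(-0.15)(0.90) − (-0.15)(-0.25)] = 0.1725
  C_22 = (0.90)(0.90) − (-0.15)(-0.05) = 0.8025
  C_23 = −[(0.90)(-0.25) − (-0.15)(-0.05)] = 0.2325
  C_31 = (-0.15)(-0.05) − (-0.15)(1.00) = 0.1575
  C_32 = −[(0.90)(-0.05) − (-0.15)(-0.25)] = 0.0825
  C_33 = (0.90)(1.00) − (-0.15)(-0.25) = 0.8625
det(I−A) = Σ_j (I−A)_1j·C_1j = (0.90)(0.8875) + (-0.15)(0.2275) + (-0.15)(0.1125) = 0.74775
adj(I−A) = Cᵀ =
  [ 0.8875   0.1725   0.1575]
  [ 0.2275   0.8025   0.0825]
  [ 0.1125   0.2325   0.8625]
(I − A)⁻¹ = adj(I−A) / det(I−A) ≈
  [   1.1869     0.2307     0.2106]
  [   0.3042     1.0732     0.1103]
  [   0.1505     0.3109     1.1535]
x = (I − A)⁻¹ d = adj(I−A)·d / det(I−A), with det(I−A) = 0.74775:
  x_1 = (0.8875·55 + 0.1725·125 + 0.1575·140) / 0.74775 = 92.425 / 0.74775 ≈ 123.604
  x_2 = (0.2275·55 + 0.8025·125 + 0.0825·140) / 0.74775 = 124.375 / 0.74775 ≈ 166.332
  x_3 = (0.1125·55 + 0.2325·125 + 0.8625·140) / 0.74775 = 156.00 / 0.74775 ≈ 208.626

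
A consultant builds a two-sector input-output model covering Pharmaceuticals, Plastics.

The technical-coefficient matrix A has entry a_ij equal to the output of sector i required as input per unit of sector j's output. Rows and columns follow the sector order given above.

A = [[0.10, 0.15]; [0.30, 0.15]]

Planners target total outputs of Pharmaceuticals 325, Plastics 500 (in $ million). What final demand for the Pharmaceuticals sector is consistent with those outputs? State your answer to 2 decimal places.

d_1 = 217.50

I − A =
  [   0.90    -0.15]
  [  -0.30     0.85]
d = (I − A) x:
  d_1 = (+0.90)·325 + (-0.15)·500 = 217.50
  d_2 = (-0.30)·325 + (+0.85)·500 = 327.50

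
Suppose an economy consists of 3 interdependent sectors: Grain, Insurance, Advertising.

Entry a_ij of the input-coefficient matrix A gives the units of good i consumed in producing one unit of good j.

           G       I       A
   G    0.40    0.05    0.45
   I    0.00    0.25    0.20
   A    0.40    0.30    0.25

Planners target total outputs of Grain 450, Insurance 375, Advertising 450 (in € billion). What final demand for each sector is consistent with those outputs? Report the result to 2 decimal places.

d_G = 48.75, d_I = 191.25, d_A = 45.00

I − A =
  [   0.60    -0.05    -0.45]
  [   0.00     0.75    -0.20]
  [  -0.40    -0.30     0.75]
d = (I − A) x:
  d_G = (+0.60)·450 + (-0.05)·375 + (-0.45)·450 = 48.75
  d_I = (+0.00)·450 + (+0.75)·375 + (-0.20)·450 = 191.25
  d_A = (-0.40)·450 + (-0.30)·375 + (+0.75)·450 = 45.00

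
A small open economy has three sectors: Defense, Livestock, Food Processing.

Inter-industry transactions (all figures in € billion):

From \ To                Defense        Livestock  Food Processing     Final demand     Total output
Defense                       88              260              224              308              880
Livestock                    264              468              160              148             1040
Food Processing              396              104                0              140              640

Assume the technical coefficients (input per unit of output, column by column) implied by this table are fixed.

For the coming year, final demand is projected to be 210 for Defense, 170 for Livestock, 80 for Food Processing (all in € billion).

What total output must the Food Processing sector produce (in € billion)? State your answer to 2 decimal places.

x_3 = 463.91

Technical coefficients a_ij = z_ij / X_j:
  a_11 = 88/880 = 0.10, a_21 = 264/880 = 0.30, a_31 = 396/880 = 0.45
  a_12 = 260/1040 = 0.25, a_22 = 468/1040 = 0.45, a_32 = 104/1040 = 0.10
  a_13 = 224/640 = 0.35, a_23 = 160/640 = 0.25, a_33 = 0/640 = 0.00
I − A =
  [   0.90    -0.25    -0.35]
  [  -0.30     0.55    -0.25]
  [  -0.45    -0.10     1.00]
Cofactors of I−A, C_ij = (−1)^(i+j)·(minor ij) (rows/columns in the sector order above):
  C_11 = (0.55)(1.00) − (-0.25)(-0.10) = 0.5250
  C_12 = −[(-0.30)(1.00) − (-0.25)(-0.45)] = 0.4125
  C_13 = (-0.30)(-0.10) − (0.55)(-0.45) = 0.2775
  C_21 = −[(-0.25)(1.00) − (-0.35)(-0.10)] = 0.2850
  C_22 = (0.90)(1.00) − (-0.35)(-0.45) = 0.7425
  C_23 = −[(0.90)(-0.10) − (-0.25)(-0.45)] = 0.2025
  C_31 = (-0.25)(-0.25) − (-0.35)(0.55) = 0.2550
  C_32 = −[(0.90)(-0.25) − (-0.35)(-0.30)] = 0.3300
  C_33 = (0.90)(0.55) − (-0.25)(-0.30) = 0.4200
det(I−A) = Σ_j (I−A)_1j·C_1j = (0.90)(0.5250) + (-0.25)(0.4125) + (-0.35)(0.2775) = 0.27225
adj(I−A) = Cᵀ =
  [ 0.5250   0.2850   0.2550]
  [ 0.4125   0.7425   0.3300]
  [ 0.2775   0.2025   0.4200]
(I − A)⁻¹ = adj(I−A) / det(I−A) ≈
  [   1.9284     1.0468     0.9366]
  [   1.5152     2.7273     1.2121]
  [   1.0193     0.7438     1.5427]
x = (I − A)⁻¹ d = adj(I−A)·d / det(I−A), with det(I−A) = 0.27225:
  x_1 = (0.5250·210 + 0.2850·170 + 0.2550·80) / 0.27225 = 179.10 / 0.27225 ≈ 657.85
  x_2 = (0.4125·210 + 0.7425·170 + 0.3300·80) / 0.27225 = 239.25 / 0.27225 ≈ 878.79
  x_3 = (0.2775·210 + 0.2025·170 + 0.4200·80) / 0.27225 = 126.30 / 0.27225 ≈ 463.91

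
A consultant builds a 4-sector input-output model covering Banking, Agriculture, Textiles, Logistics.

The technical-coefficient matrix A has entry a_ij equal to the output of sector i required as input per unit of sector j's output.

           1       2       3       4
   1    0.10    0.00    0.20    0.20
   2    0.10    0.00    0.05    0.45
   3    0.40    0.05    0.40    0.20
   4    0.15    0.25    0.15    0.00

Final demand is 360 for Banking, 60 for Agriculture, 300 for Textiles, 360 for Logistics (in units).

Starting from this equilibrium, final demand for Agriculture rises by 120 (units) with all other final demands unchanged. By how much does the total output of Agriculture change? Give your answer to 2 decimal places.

I − A =
  [   0.90     0.00    -0.20    -0.20]
  [  -0.10     1.00    -0.05    -0.45]
  [  -0.40    -0.05     0.60    -0.20]
  [  -0.15    -0.25    -0.15     1.00]
Compute the cofactors C_ij = (−1)^(i+j)·(3×3 minor ij) of I−A; the adjugate is their transpose:
adj(I−A) = Cᵀ =
  [ 0.494125   0.051500   0.210000   0.164000]
  [ 0.146000   0.397000   0.140750   0.236000]
  [ 0.398375   0.108500   0.763750   0.281250]
  [ 0.170375   0.123250   0.181250   0.456750]
det(I−A) = Σ_j (I−A)_1j·C_1j = (0.90)(0.494125) + (0.00)(0.146000) + (-0.20)(0.398375) + (-0.20)(0.170375) = 0.3309625
(I − A)⁻¹ = adj(I−A) / det(I−A) ≈
  [   1.4930     0.1556     0.6345     0.4955]
  [   0.4411     1.1995     0.4253     0.7131]
  [   1.2037     0.3278     2.3077     0.8498]
  [   0.5148     0.3724     0.5476     1.3801]
Δx = (I − A)⁻¹ Δd with Δd having +120 in the Agriculture component and 0 elsewhere.
So Δx_2 = L_22 · (+120), where L_22 = adj(I−A)_22 / det(I−A) = 0.397000 / 0.3309625.
Δx_2 = 0.397000 × (+120) / 0.3309625 = 47.64 / 0.3309625 ≈ 143.94.

Δx_2 = 143.94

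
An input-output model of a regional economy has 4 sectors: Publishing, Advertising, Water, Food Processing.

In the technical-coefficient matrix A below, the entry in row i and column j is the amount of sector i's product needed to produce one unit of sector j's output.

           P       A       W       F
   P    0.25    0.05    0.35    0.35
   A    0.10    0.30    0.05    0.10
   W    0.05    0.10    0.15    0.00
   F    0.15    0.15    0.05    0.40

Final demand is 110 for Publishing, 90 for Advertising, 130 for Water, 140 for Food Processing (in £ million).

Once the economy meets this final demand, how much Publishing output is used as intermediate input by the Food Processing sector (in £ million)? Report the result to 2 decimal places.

I − A =
  [   0.75    -0.05    -0.35    -0.35]
  [  -0.10     0.70    -0.05    -0.10]
  [  -0.05    -0.10     0.85     0.00]
  [  -0.15    -0.15    -0.05     0.60]
Compute the cofactors C_ij = (−1)^(i+j)·(3×3 minor ij) of I−A; the adjugate is their transpose:
adj(I−A) = Cᵀ =
  [ 0.340750   0.092875   0.158375   0.214250]
  [ 0.065500   0.326500   0.051625   0.092625]
  [ 0.027750   0.043875   0.258000   0.023500]
  [ 0.103875   0.108500   0.074000   0.422375]
det(I−A) = Σ_j (I−A)_1j·C_1j = (0.75)(0.340750) + (-0.05)(0.065500) + (-0.35)(0.027750) + (-0.35)(0.103875) = 0.20621875
(I − A)⁻¹ = adj(I−A) / det(I−A) ≈
  [   1.6524     0.4504     0.7680     1.0389]
  [   0.3176     1.5833     0.2503     0.4492]
  [   0.1346     0.2128     1.2511     0.1140]
  [   0.5037     0.5261     0.3588     2.0482]
First solve x = (I − A)⁻¹ d = adj(I−A)·d / det(I−A); in particular x_F = (0.103875·110 + 0.108500·90 + 0.074000·130 + 0.422375·140) / 0.20621875 = 89.94375 / 0.20621875 ≈ 436.1570.
Intermediate flow from P to F: z_PF = a_PF · x_F = 0.35 × 89.94375 / 0.20621875 = 31.4803125 / 0.20621875 ≈ 152.65.

z_PF = 152.65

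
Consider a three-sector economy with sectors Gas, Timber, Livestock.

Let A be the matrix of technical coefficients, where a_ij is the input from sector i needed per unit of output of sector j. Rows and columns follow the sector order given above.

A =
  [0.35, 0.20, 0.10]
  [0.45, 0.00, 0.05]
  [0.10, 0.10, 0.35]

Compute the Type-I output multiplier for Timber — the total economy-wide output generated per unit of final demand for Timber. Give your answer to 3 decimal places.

m_2 = 1.846

I − A =
  [   0.65    -0.20    -0.10]
  [  -0.45     1.00    -0.05]
  [  -0.10    -0.10     0.65]
Cofactors of I−A, C_ij = (−1)^(i+j)·(minor ij) (rows/columns in the sector order above):
  C_11 = (1.00)(0.65) − (-0.05)(-0.10) = 0.6450
  C_12 = −[(-0.45)(0.65) − (-0.05)(-0.10)] = 0.2975
  C_13 = (-0.45)(-0.10) − (1.00)(-0.10) = 0.1450
  C_21 = −[(-0.20)(0.65) − (-0.10)(-0.10)] = 0.1400
  C_22 = (0.65)(0.65) − (-0.10)(-0.10) = 0.4125
  C_23 = −[(0.65)(-0.10) − (-0.20)(-0.10)] = 0.0850
  C_31 = (-0.20)(-0.05) − (-0.10)(1.00) = 0.1100
  C_32 = −[(0.65)(-0.05) − (-0.10)(-0.45)] = 0.0775
  C_33 = (0.65)(1.00) − (-0.20)(-0.45) = 0.5600
det(I−A) = Σ_j (I−A)_1j·C_1j = (0.65)(0.6450) + (-0.20)(0.2975) + (-0.10)(0.1450) = 0.34525
adj(I−A) = Cᵀ =
  [ 0.6450   0.1400   0.1100]
  [ 0.2975   0.4125   0.0775]
  [ 0.1450   0.0850   0.5600]
(I − A)⁻¹ = adj(I−A) / det(I−A) ≈
  [   1.8682     0.4055     0.3186]
  [   0.8617     1.1948     0.2245]
  [   0.4200     0.2462     1.6220]
The output multiplier for sector j is the column-j sum of the Leontief inverse (I − A)⁻¹ = adj(I−A) / det(I−A).
Column 2 of adj(I−A): (0.1400, 0.4125, 0.0850); det(I−A) = 0.34525.
m_2 = (0.1400 + 0.4125 + 0.0850) / 0.34525 = 0.6375 / 0.34525 ≈ 1.846.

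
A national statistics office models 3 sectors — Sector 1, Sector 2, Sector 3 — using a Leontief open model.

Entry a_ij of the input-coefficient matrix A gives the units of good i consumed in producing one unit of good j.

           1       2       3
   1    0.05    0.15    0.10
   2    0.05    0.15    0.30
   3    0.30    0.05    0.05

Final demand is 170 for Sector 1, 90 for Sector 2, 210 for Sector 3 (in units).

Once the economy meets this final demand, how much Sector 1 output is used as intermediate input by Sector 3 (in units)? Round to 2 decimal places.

z_13 = 31.15

I − A =
  [   0.95    -0.15    -0.10]
  [  -0.05     0.85    -0.30]
  [  -0.30    -0.05     0.95]
Cofactors of I−A, C_ij = (−1)^(i+j)·(minor ij) (rows/columns in the sector order above):
  C_11 = (0.85)(0.95) − (-0.30)(-0.05) = 0.7925
  C_12 = −[(-0.05)(0.95) − (-0.30)(-0.30)] = 0.1375
  C_13 = (-0.05)(-0.05) − (0.85)(-0.30) = 0.2575
  C_21 = −[(-0.15)(0.95) − (-0.10)(-0.05)] = 0.1475
  C_22 = (0.95)(0.95) − (-0.10)(-0.30) = 0.8725
  C_23 = −[(0.95)(-0.05) − (-0.15)(-0.30)] = 0.0925
  C_31 = (-0.15)(-0.30) − (-0.10)(0.85) = 0.1300
  C_32 = −[(0.95)(-0.30) − (-0.10)(-0.05)] = 0.2900
  C_33 = (0.95)(0.85) − (-0.15)(-0.05) = 0.8000
det(I−A) = Σ_j (I−A)_1j·C_1j = (0.95)(0.7925) + (-0.15)(0.1375) + (-0.10)(0.2575) = 0.7065
adj(I−A) = Cᵀ =
  [ 0.7925   0.1475   0.1300]
  [ 0.1375   0.8725   0.2900]
  [ 0.2575   0.0925   0.8000]
(I − A)⁻¹ = adj(I−A) / det(I−A) ≈
  [   1.1217     0.2088     0.1840]
  [   0.1946     1.2350     0.4105]
  [   0.3645     0.1309     1.1323]
First solve x = (I − A)⁻¹ d = adj(I−A)·d / det(I−A); in particular x_3 = (0.2575·170 + 0.0925·90 + 0.8000·210) / 0.7065 = 220.10 / 0.7065 ≈ 311.5357.
Intermediate flow from 1 to 3: z_13 = a_13 · x_3 = 0.10 × 220.10 / 0.7065 = 22.01 / 0.7065 ≈ 31.15.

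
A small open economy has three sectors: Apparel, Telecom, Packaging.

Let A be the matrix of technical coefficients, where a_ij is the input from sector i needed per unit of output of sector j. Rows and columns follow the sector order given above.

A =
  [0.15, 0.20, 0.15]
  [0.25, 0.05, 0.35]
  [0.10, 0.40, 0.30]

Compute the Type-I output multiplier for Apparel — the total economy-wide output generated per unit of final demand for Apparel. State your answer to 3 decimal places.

I − A =
  [   0.85    -0.20    -0.15]
  [  -0.25     0.95    -0.35]
  [  -0.10    -0.40     0.70]
Cofactors of I−A, C_ij = (−1)^(i+j)·(minor ij) (rows/columns in the sector order above):
  C_11 = (0.95)(0.70) − (-0.35)(-0.40) = 0.5250
  C_12 = −[(-0.25)(0.70) − (-0.35)(-0.10)] = 0.2100
  C_13 = (-0.25)(-0.40) − (0.95)(-0.10) = 0.1950
  C_21 = −[(-0.20)(0.70) − (-0.15)(-0.40)] = 0.2000
  C_22 = (0.85)(0.70) − (-0.15)(-0.10) = 0.5800
  C_23 = −[(0.85)(-0.40) − (-0.20)(-0.10)] = 0.3600
  C_31 = (-0.20)(-0.35) − (-0.15)(0.95) = 0.2125
  C_32 = −[(0.85)(-0.35) − (-0.15)(-0.25)] = 0.3350
  C_33 = (0.85)(0.95) − (-0.20)(-0.25) = 0.7575
det(I−A) = Σ_j (I−A)_1j·C_1j = (0.85)(0.5250) + (-0.20)(0.2100) + (-0.15)(0.1950) = 0.3750
adj(I−A) = Cᵀ =
  [ 0.5250   0.2000   0.2125]
  [ 0.2100   0.5800   0.3350]
  [ 0.1950   0.3600   0.7575]
(I − A)⁻¹ = adj(I−A) / det(I−A) ≈
  [   1.4000     0.5333     0.5667]
  [   0.5600     1.5467     0.8933]
  [   0.5200     0.9600     2.0200]
The output multiplier for sector j is the column-j sum of the Leontief inverse (I − A)⁻¹ = adj(I−A) / det(I−A).
Column A of adj(I−A): (0.5250, 0.2100, 0.1950); det(I−A) = 0.3750.
m_A = (0.5250 + 0.2100 + 0.1950) / 0.3750 = 0.93 / 0.3750 = 2.480.

m_A = 2.480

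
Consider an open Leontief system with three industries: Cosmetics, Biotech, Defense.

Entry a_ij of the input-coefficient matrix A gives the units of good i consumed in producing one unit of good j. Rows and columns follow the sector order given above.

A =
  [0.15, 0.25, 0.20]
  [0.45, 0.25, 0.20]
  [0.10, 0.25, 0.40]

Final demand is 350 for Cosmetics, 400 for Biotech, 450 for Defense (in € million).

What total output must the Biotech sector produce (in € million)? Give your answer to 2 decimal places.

x_B = 1802.17

I − A =
  [   0.85    -0.25    -0.20]
  [  -0.45     0.75    -0.20]
  [  -0.10    -0.25     0.60]
Cofactors of I−A, C_ij = (−1)^(i+j)·(minor ij) (rows/columns in the sector order above):
  C_11 = (0.75)(0.60) − (-0.20)(-0.25) = 0.4000
  C_12 = −[(-0.45)(0.60) − (-0.20)(-0.10)] = 0.2900
  C_13 = (-0.45)(-0.25) − (0.75)(-0.10) = 0.1875
  C_21 = −[(-0.25)(0.60) − (-0.20)(-0.25)] = 0.2000
  C_22 = (0.85)(0.60) − (-0.20)(-0.10) = 0.4900
  C_23 = −[(0.85)(-0.25) − (-0.25)(-0.10)] = 0.2375
  C_31 = (-0.25)(-0.20) − (-0.20)(0.75) = 0.2000
  C_32 = −[(0.85)(-0.20) − (-0.20)(-0.45)] = 0.2600
  C_33 = (0.85)(0.75) − (-0.25)(-0.45) = 0.5250
det(I−A) = Σ_j (I−A)_1j·C_1j = (0.85)(0.4000) + (-0.25)(0.2900) + (-0.20)(0.1875) = 0.2300
adj(I−A) = Cᵀ =
  [ 0.4000   0.2000   0.2000]
  [ 0.2900   0.4900   0.2600]
  [ 0.1875   0.2375   0.5250]
(I − A)⁻¹ = adj(I−A) / det(I−A) ≈
  [   1.7391     0.8696     0.8696]
  [   1.2609     2.1304     1.1304]
  [   0.8152     1.0326     2.2826]
x = (I − A)⁻¹ d = adj(I−A)·d / det(I−A), with det(I−A) = 0.2300:
  x_C = (0.4000·350 + 0.2000·400 + 0.2000·450) / 0.2300 = 310.00 / 0.2300 ≈ 1347.83
  x_B = (0.2900·350 + 0.4900·400 + 0.2600·450) / 0.2300 = 414.50 / 0.2300 ≈ 1802.17
  x_D = (0.1875·350 + 0.2375·400 + 0.5250·450) / 0.2300 = 396.875 / 0.2300 ≈ 1725.54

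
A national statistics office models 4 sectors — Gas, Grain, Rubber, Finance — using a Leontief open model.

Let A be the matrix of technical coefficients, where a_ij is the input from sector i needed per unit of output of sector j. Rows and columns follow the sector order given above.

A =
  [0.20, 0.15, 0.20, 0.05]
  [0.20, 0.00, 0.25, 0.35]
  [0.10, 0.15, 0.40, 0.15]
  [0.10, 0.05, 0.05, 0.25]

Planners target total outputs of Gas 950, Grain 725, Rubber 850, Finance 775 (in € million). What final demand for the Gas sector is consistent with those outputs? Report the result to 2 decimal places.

I − A =
  [   0.80    -0.15    -0.20    -0.05]
  [  -0.20     1.00    -0.25    -0.35]
  [  -0.10    -0.15     0.60    -0.15]
  [  -0.10    -0.05    -0.05     0.75]
d = (I − A) x:
  d_1 = (+0.80)·950 + (-0.15)·725 + (-0.20)·850 + (-0.05)·775 = 442.50
  d_2 = (-0.20)·950 + (+1.00)·725 + (-0.25)·850 + (-0.35)·775 = 51.25
  d_3 = (-0.10)·950 + (-0.15)·725 + (+0.60)·850 + (-0.15)·775 = 190.00
  d_4 = (-0.10)·950 + (-0.05)·725 + (-0.05)·850 + (+0.75)·775 = 407.50

d_1 = 442.50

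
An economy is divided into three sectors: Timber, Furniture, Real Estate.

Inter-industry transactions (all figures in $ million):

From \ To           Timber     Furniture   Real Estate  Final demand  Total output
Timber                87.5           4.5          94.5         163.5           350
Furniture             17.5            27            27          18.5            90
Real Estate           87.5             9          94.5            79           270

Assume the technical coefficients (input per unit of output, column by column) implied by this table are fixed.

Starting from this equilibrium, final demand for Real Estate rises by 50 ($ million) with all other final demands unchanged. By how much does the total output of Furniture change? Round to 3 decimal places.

Technical coefficients a_ij = z_ij / X_j:
  a_TT = 87.5/350 = 0.25, a_FT = 17.5/350 = 0.05, a_RT = 87.5/350 = 0.25
  a_TF = 4.5/90 = 0.05, a_FF = 27/90 = 0.30, a_RF = 9/90 = 0.10
  a_TR = 94.5/270 = 0.35, a_FR = 27/270 = 0.10, a_RR = 94.5/270 = 0.35
I − A =
  [   0.75    -0.05    -0.35]
  [  -0.05     0.70    -0.10]
  [  -0.25    -0.10     0.65]
Cofactors of I−A, C_ij = (−1)^(i+j)·(minor ij) (rows/columns in the sector order above):
  C_11 = (0.70)(0.65) − (-0.10)(-0.10) = 0.4450
  C_12 = −[(-0.05)(0.65) − (-0.10)(-0.25)] = 0.0575
  C_13 = (-0.05)(-0.10) − (0.70)(-0.25) = 0.1800
  C_21 = −[(-0.05)(0.65) − (-0.35)(-0.10)] = 0.0675
  C_22 = (0.75)(0.65) − (-0.35)(-0.25) = 0.4000
  C_23 = −[(0.75)(-0.10) − (-0.05)(-0.25)] = 0.0875
  C_31 = (-0.05)(-0.10) − (-0.35)(0.70) = 0.2500
  C_32 = −[(0.75)(-0.10) − (-0.35)(-0.05)] = 0.0925
  C_33 = (0.75)(0.70) − (-0.05)(-0.05) = 0.5225
det(I−A) = Σ_j (I−A)_1j·C_1j = (0.75)(0.4450) + (-0.05)(0.0575) + (-0.35)(0.1800) = 0.267875
adj(I−A) = Cᵀ =
  [ 0.4450   0.0675   0.2500]
  [ 0.0575   0.4000   0.0925]
  [ 0.1800   0.0875   0.5225]
(I − A)⁻¹ = adj(I−A) / det(I−A) ≈
  [   1.6612     0.2520     0.9333]
  [   0.2147     1.4932     0.3453]
  [   0.6720     0.3266     1.9505]
Δx = (I − A)⁻¹ Δd with Δd having +50 in the Real Estate component and 0 elsewhere.
So Δx_F = L_FR · (+50), where L_FR = adj(I−A)_FR / det(I−A) = 0.0925 / 0.267875.
Δx_F = 0.0925 × (+50) / 0.267875 = 4.625 / 0.267875 ≈ 17.266.

Δx_F = 17.266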